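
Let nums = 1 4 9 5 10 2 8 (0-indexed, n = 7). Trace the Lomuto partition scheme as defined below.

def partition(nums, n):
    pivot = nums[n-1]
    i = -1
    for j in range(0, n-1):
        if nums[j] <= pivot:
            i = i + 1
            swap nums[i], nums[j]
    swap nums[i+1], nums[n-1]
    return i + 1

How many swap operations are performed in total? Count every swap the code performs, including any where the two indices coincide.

5

pivot = nums[6] = 8; i = -1
j=0: nums[0]=1 ≤ 8 → i=0, swap nums[0],nums[0] (no change) → 1 4 9 5 10 2 8
j=1: nums[1]=4 ≤ 8 → i=1, swap nums[1],nums[1] (no change) → 1 4 9 5 10 2 8
j=2: nums[2]=9 > 8 → no swap
j=3: nums[3]=5 ≤ 8 → i=2, swap nums[2],nums[3] → 1 4 5 9 10 2 8
j=4: nums[4]=10 > 8 → no swap
j=5: nums[5]=2 ≤ 8 → i=3, swap nums[3],nums[5] → 1 4 5 2 10 9 8
final swap nums[4],nums[6] → 1 4 5 2 8 9 10; return 4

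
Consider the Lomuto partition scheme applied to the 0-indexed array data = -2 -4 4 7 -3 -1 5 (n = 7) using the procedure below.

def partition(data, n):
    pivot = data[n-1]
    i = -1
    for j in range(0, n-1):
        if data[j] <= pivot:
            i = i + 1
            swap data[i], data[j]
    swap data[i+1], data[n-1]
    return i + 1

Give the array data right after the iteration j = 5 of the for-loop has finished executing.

pivot = data[6] = 5; i = -1
j=0: data[0]=-2 ≤ 5 → i=0, swap data[0],data[0] (no change) → -2 -4 4 7 -3 -1 5
j=1: data[1]=-4 ≤ 5 → i=1, swap data[1],data[1] (no change) → -2 -4 4 7 -3 -1 5
j=2: data[2]=4 ≤ 5 → i=2, swap data[2],data[2] (no change) → -2 -4 4 7 -3 -1 5
j=3: data[3]=7 > 5 → no swap
j=4: data[4]=-3 ≤ 5 → i=3, swap data[3],data[4] → -2 -4 4 -3 7 -1 5
j=5: data[5]=-1 ≤ 5 → i=4, swap data[4],data[5] → -2 -4 4 -3 -1 7 5
(after j=5) data = -2 -4 4 -3 -1 7 5

-2 -4 4 -3 -1 7 5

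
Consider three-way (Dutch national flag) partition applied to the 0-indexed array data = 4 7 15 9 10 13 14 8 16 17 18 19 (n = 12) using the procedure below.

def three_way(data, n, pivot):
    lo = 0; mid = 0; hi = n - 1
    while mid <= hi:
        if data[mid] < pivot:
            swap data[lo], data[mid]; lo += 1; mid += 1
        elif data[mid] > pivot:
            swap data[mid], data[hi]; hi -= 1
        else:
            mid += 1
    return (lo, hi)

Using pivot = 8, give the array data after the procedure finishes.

pivot = 8; lo=0, mid=0, hi=11
data[mid]=4<8: swap data[0],data[0]; lo=1,mid=1 → 4 7 15 9 10 13 14 8 16 17 18 19
data[mid]=7<8: swap data[1],data[1]; lo=2,mid=2 → 4 7 15 9 10 13 14 8 16 17 18 19
data[mid]=15>8: swap data[2],data[11]; hi=10 → 4 7 19 9 10 13 14 8 16 17 18 15
data[mid]=19>8: swap data[2],data[10]; hi=9 → 4 7 18 9 10 13 14 8 16 17 19 15
data[mid]=18>8: swap data[2],data[9]; hi=8 → 4 7 17 9 10 13 14 8 16 18 19 15
data[mid]=17>8: swap data[2],data[8]; hi=7 → 4 7 16 9 10 13 14 8 17 18 19 15
data[mid]=16>8: swap data[2],data[7]; hi=6 → 4 7 8 9 10 13 14 16 17 18 19 15
data[mid]=8=8: mid=3
data[mid]=9>8: swap data[3],data[6]; hi=5 → 4 7 8 14 10 13 9 16 17 18 19 15
data[mid]=14>8: swap data[3],data[5]; hi=4 → 4 7 8 13 10 14 9 16 17 18 19 15
data[mid]=13>8: swap data[3],data[4]; hi=3 → 4 7 8 10 13 14 9 16 17 18 19 15
data[mid]=10>8: swap data[3],data[3]; hi=2 → 4 7 8 10 13 14 9 16 17 18 19 15
end: lo=2, hi=2; data = 4 7 8 10 13 14 9 16 17 18 19 15

4 7 8 10 13 14 9 16 17 18 19 15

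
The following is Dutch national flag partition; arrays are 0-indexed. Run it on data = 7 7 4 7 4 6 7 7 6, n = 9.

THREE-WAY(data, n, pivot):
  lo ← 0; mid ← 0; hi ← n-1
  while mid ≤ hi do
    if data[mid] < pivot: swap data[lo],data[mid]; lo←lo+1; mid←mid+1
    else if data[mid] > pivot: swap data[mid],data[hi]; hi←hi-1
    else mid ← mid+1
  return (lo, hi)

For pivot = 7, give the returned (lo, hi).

(4, 8)

pivot = 7; lo=0, mid=0, hi=8
data[mid]=7=7: mid=1
data[mid]=7=7: mid=2
data[mid]=4<7: swap data[0],data[2]; lo=1,mid=3 → 4 7 7 7 4 6 7 7 6
data[mid]=7=7: mid=4
data[mid]=4<7: swap data[1],data[4]; lo=2,mid=5 → 4 4 7 7 7 6 7 7 6
data[mid]=6<7: swap data[2],data[5]; lo=3,mid=6 → 4 4 6 7 7 7 7 7 6
data[mid]=7=7: mid=7
data[mid]=7=7: mid=8
data[mid]=6<7: swap data[3],data[8]; lo=4,mid=9 → 4 4 6 6 7 7 7 7 7
end: lo=4, hi=8; data = 4 4 6 6 7 7 7 7 7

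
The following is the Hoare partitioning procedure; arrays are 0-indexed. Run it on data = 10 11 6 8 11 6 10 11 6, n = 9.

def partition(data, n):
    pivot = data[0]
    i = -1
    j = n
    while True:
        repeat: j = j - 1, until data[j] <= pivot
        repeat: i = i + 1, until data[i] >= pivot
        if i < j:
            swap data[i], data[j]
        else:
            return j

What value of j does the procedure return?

pivot = data[0] = 10; i = -1, j = 9
j→8 (data[8]=6≤10), i→0 (data[0]=10≥10); i<j, swap → 6 11 6 8 11 6 10 11 10
j→6 (data[6]=10≤10), i→1 (data[1]=11≥10); i<j, swap → 6 10 6 8 11 6 11 11 10
j→5 (data[5]=6≤10), i→4 (data[4]=11≥10); i<j, swap → 6 10 6 8 6 11 11 11 10
j→4, i→5; i≥j, return j=4. data = 6 10 6 8 6 11 11 11 10

4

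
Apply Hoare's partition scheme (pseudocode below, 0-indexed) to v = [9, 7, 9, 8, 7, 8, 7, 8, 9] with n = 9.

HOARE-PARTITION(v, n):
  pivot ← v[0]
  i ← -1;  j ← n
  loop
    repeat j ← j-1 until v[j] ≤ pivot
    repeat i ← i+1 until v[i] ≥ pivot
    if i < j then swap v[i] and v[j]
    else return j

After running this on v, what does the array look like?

pivot=9
j stops at 8 (9), i stops at 0 (9); swap ⇒ [9, 7, 9, 8, 7, 8, 7, 8, 9]
j stops at 7 (8), i stops at 2 (9); swap ⇒ [9, 7, 8, 8, 7, 8, 7, 9, 9]
j stops at 6, i stops at 7; i≥j ⇒ return 6. v=[9, 7, 8, 8, 7, 8, 7, 9, 9]

[9, 7, 8, 8, 7, 8, 7, 9, 9]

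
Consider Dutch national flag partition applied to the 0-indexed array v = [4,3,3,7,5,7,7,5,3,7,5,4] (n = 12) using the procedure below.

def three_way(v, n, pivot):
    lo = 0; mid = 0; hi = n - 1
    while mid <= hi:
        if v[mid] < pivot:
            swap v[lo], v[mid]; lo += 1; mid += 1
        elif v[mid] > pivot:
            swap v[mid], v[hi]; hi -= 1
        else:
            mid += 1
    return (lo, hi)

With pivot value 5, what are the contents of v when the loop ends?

[4,3,3,4,3,5,5,5,7,7,7,7]

pivot = 5; lo=0, mid=0, hi=11
v[mid]=4<5: swap v[0],v[0]; lo=1,mid=1 → [4,3,3,7,5,7,7,5,3,7,5,4]
v[mid]=3<5: swap v[1],v[1]; lo=2,mid=2 → [4,3,3,7,5,7,7,5,3,7,5,4]
v[mid]=3<5: swap v[2],v[2]; lo=3,mid=3 → [4,3,3,7,5,7,7,5,3,7,5,4]
v[mid]=7>5: swap v[3],v[11]; hi=10 → [4,3,3,4,5,7,7,5,3,7,5,7]
v[mid]=4<5: swap v[3],v[3]; lo=4,mid=4 → [4,3,3,4,5,7,7,5,3,7,5,7]
v[mid]=5=5: mid=5
v[mid]=7>5: swap v[5],v[10]; hi=9 → [4,3,3,4,5,5,7,5,3,7,7,7]
v[mid]=5=5: mid=6
v[mid]=7>5: swap v[6],v[9]; hi=8 → [4,3,3,4,5,5,7,5,3,7,7,7]
v[mid]=7>5: swap v[6],v[8]; hi=7 → [4,3,3,4,5,5,3,5,7,7,7,7]
v[mid]=3<5: swap v[4],v[6]; lo=5,mid=7 → [4,3,3,4,3,5,5,5,7,7,7,7]
v[mid]=5=5: mid=8
end: lo=5, hi=7; v = [4,3,3,4,3,5,5,5,7,7,7,7]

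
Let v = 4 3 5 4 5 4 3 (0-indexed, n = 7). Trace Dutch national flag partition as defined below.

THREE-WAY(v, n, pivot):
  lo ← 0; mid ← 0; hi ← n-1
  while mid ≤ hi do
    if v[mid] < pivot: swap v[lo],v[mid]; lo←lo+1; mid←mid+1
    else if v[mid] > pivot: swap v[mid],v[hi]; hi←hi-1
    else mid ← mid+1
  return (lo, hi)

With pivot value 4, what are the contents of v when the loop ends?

lo=0 mid=0 hi=6
4=4: mid=1
3<4: swap(0,1), lo=1 mid=2 ⇒ 3 4 5 4 5 4 3
5>4: swap(2,6), hi=5 ⇒ 3 4 3 4 5 4 5
3<4: swap(1,2), lo=2 mid=3 ⇒ 3 3 4 4 5 4 5
4=4: mid=4
5>4: swap(4,5), hi=4 ⇒ 3 3 4 4 4 5 5
4=4: mid=5
done. lo=2 hi=4; v=3 3 4 4 4 5 5

3 3 4 4 4 5 5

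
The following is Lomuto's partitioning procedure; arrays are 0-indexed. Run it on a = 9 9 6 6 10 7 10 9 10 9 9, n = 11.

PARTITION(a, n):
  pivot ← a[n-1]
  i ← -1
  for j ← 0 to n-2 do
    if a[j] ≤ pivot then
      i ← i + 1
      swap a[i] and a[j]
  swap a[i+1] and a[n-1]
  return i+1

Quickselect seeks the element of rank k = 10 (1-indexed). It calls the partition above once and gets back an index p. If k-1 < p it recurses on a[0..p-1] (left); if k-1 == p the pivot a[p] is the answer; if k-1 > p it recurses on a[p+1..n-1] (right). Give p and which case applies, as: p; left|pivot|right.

7; right

pivot=9, i=-1
j=0: 9≤9, i=0, swap(0,0) ⇒ 9 9 6 6 10 7 10 9 10 9 9
j=1: 9≤9, i=1, swap(1,1) ⇒ 9 9 6 6 10 7 10 9 10 9 9
j=2: 6≤9, i=2, swap(2,2) ⇒ 9 9 6 6 10 7 10 9 10 9 9
j=3: 6≤9, i=3, swap(3,3) ⇒ 9 9 6 6 10 7 10 9 10 9 9
j=4: 10>9, skip
j=5: 7≤9, i=4, swap(4,5) ⇒ 9 9 6 6 7 10 10 9 10 9 9
j=6: 10>9, skip
j=7: 9≤9, i=5, swap(5,7) ⇒ 9 9 6 6 7 9 10 10 10 9 9
j=8: 10>9, skip
j=9: 9≤9, i=6, swap(6,9) ⇒ 9 9 6 6 7 9 9 10 10 10 9
swap(7,10) ⇒ 9 9 6 6 7 9 9 9 10 10 10; return 7
p = 7; k-1 = 9 > 7 ⇒ right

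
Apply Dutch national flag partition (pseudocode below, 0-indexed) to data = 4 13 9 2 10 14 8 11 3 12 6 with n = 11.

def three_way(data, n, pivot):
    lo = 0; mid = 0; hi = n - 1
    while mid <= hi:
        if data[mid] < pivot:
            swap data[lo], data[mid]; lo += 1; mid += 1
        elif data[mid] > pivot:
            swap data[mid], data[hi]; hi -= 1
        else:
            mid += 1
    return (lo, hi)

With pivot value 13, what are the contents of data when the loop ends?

lo=0 mid=0 hi=10
4<13: swap(0,0), lo=1 mid=1 ⇒ 4 13 9 2 10 14 8 11 3 12 6
13=13: mid=2
9<13: swap(1,2), lo=2 mid=3 ⇒ 4 9 13 2 10 14 8 11 3 12 6
2<13: swap(2,3), lo=3 mid=4 ⇒ 4 9 2 13 10 14 8 11 3 12 6
10<13: swap(3,4), lo=4 mid=5 ⇒ 4 9 2 10 13 14 8 11 3 12 6
14>13: swap(5,10), hi=9 ⇒ 4 9 2 10 13 6 8 11 3 12 14
6<13: swap(4,5), lo=5 mid=6 ⇒ 4 9 2 10 6 13 8 11 3 12 14
8<13: swap(5,6), lo=6 mid=7 ⇒ 4 9 2 10 6 8 13 11 3 12 14
11<13: swap(6,7), lo=7 mid=8 ⇒ 4 9 2 10 6 8 11 13 3 12 14
3<13: swap(7,8), lo=8 mid=9 ⇒ 4 9 2 10 6 8 11 3 13 12 14
12<13: swap(8,9), lo=9 mid=10 ⇒ 4 9 2 10 6 8 11 3 12 13 14
done. lo=9 hi=9; data=4 9 2 10 6 8 11 3 12 13 14

4 9 2 10 6 8 11 3 12 13 14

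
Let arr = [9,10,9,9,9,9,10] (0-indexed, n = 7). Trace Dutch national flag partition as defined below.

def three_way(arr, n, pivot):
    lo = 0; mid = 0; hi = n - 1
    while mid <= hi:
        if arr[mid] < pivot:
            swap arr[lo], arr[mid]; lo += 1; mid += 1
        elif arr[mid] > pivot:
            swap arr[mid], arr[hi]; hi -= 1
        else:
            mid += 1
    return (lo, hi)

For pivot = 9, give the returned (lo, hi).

lo=0 mid=0 hi=6
9=9: mid=1
10>9: swap(1,6), hi=5 ⇒ [9,10,9,9,9,9,10]
10>9: swap(1,5), hi=4 ⇒ [9,9,9,9,9,10,10]
9=9: mid=2
9=9: mid=3
9=9: mid=4
9=9: mid=5
done. lo=0 hi=4; arr=[9,9,9,9,9,10,10]

(0, 4)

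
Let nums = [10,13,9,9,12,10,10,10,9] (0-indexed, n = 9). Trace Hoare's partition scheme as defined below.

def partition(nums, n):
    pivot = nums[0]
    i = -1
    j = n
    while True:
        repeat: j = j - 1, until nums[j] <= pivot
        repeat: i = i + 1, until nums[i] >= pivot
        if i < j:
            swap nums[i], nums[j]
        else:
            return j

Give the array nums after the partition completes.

[9,10,9,9,10,10,12,13,10]

pivot=10
j stops at 8 (9), i stops at 0 (10); swap ⇒ [9,13,9,9,12,10,10,10,10]
j stops at 7 (10), i stops at 1 (13); swap ⇒ [9,10,9,9,12,10,10,13,10]
j stops at 6 (10), i stops at 4 (12); swap ⇒ [9,10,9,9,10,10,12,13,10]
j stops at 5, i stops at 5; i≥j ⇒ return 5. nums=[9,10,9,9,10,10,12,13,10]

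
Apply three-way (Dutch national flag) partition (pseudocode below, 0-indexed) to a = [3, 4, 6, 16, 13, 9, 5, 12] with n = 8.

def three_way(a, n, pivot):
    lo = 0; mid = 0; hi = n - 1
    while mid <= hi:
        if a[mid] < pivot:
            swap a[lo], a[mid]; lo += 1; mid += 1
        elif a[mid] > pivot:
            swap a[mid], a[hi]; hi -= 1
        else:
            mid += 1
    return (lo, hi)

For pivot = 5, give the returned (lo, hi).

lo=0 mid=0 hi=7
3<5: swap(0,0), lo=1 mid=1 ⇒ [3, 4, 6, 16, 13, 9, 5, 12]
4<5: swap(1,1), lo=2 mid=2 ⇒ [3, 4, 6, 16, 13, 9, 5, 12]
6>5: swap(2,7), hi=6 ⇒ [3, 4, 12, 16, 13, 9, 5, 6]
12>5: swap(2,6), hi=5 ⇒ [3, 4, 5, 16, 13, 9, 12, 6]
5=5: mid=3
16>5: swap(3,5), hi=4 ⇒ [3, 4, 5, 9, 13, 16, 12, 6]
9>5: swap(3,4), hi=3 ⇒ [3, 4, 5, 13, 9, 16, 12, 6]
13>5: swap(3,3), hi=2 ⇒ [3, 4, 5, 13, 9, 16, 12, 6]
done. lo=2 hi=2; a=[3, 4, 5, 13, 9, 16, 12, 6]

(2, 2)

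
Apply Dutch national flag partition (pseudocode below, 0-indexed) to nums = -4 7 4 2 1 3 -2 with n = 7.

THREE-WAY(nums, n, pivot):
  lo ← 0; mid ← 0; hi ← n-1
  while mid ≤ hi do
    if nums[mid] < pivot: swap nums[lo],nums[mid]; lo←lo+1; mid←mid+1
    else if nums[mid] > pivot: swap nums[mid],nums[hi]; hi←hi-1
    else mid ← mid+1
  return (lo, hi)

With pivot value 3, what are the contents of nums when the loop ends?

pivot = 3; lo=0, mid=0, hi=6
nums[mid]=-4<3: swap nums[0],nums[0]; lo=1,mid=1 → -4 7 4 2 1 3 -2
nums[mid]=7>3: swap nums[1],nums[6]; hi=5 → -4 -2 4 2 1 3 7
nums[mid]=-2<3: swap nums[1],nums[1]; lo=2,mid=2 → -4 -2 4 2 1 3 7
nums[mid]=4>3: swap nums[2],nums[5]; hi=4 → -4 -2 3 2 1 4 7
nums[mid]=3=3: mid=3
nums[mid]=2<3: swap nums[2],nums[3]; lo=3,mid=4 → -4 -2 2 3 1 4 7
nums[mid]=1<3: swap nums[3],nums[4]; lo=4,mid=5 → -4 -2 2 1 3 4 7
end: lo=4, hi=4; nums = -4 -2 2 1 3 4 7

-4 -2 2 1 3 4 7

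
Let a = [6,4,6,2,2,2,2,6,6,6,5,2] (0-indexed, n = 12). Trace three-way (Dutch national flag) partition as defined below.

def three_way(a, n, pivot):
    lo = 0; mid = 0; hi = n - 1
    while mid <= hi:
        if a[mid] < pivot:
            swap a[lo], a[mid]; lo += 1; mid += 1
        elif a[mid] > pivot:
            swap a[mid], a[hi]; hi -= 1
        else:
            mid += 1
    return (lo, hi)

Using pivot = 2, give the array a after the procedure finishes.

[2,2,2,2,2,6,6,6,6,5,4,6]

pivot = 2; lo=0, mid=0, hi=11
a[mid]=6>2: swap a[0],a[11]; hi=10 → [2,4,6,2,2,2,2,6,6,6,5,6]
a[mid]=2=2: mid=1
a[mid]=4>2: swap a[1],a[10]; hi=9 → [2,5,6,2,2,2,2,6,6,6,4,6]
a[mid]=5>2: swap a[1],a[9]; hi=8 → [2,6,6,2,2,2,2,6,6,5,4,6]
a[mid]=6>2: swap a[1],a[8]; hi=7 → [2,6,6,2,2,2,2,6,6,5,4,6]
a[mid]=6>2: swap a[1],a[7]; hi=6 → [2,6,6,2,2,2,2,6,6,5,4,6]
a[mid]=6>2: swap a[1],a[6]; hi=5 → [2,2,6,2,2,2,6,6,6,5,4,6]
a[mid]=2=2: mid=2
a[mid]=6>2: swap a[2],a[5]; hi=4 → [2,2,2,2,2,6,6,6,6,5,4,6]
a[mid]=2=2: mid=3
a[mid]=2=2: mid=4
a[mid]=2=2: mid=5
end: lo=0, hi=4; a = [2,2,2,2,2,6,6,6,6,5,4,6]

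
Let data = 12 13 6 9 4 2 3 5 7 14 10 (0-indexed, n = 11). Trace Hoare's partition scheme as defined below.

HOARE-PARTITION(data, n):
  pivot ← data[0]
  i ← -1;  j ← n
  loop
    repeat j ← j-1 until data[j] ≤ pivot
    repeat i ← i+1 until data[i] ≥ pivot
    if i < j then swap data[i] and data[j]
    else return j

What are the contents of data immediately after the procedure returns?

10 7 6 9 4 2 3 5 13 14 12

pivot = data[0] = 12; i = -1, j = 11
j→10 (data[10]=10≤12), i→0 (data[0]=12≥12); i<j, swap → 10 13 6 9 4 2 3 5 7 14 12
j→8 (data[8]=7≤12), i→1 (data[1]=13≥12); i<j, swap → 10 7 6 9 4 2 3 5 13 14 12
j→7, i→8; i≥j, return j=7. data = 10 7 6 9 4 2 3 5 13 14 12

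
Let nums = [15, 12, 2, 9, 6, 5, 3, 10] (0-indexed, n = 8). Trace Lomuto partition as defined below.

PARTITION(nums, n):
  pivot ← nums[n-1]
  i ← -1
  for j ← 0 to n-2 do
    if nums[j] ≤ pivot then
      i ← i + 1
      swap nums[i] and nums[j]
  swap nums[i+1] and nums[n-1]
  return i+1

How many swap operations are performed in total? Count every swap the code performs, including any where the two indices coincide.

6

pivot=10, i=-1
j=0: 15>10, skip
j=1: 12>10, skip
j=2: 2≤10, i=0, swap(0,2) ⇒ [2, 12, 15, 9, 6, 5, 3, 10]
j=3: 9≤10, i=1, swap(1,3) ⇒ [2, 9, 15, 12, 6, 5, 3, 10]
j=4: 6≤10, i=2, swap(2,4) ⇒ [2, 9, 6, 12, 15, 5, 3, 10]
j=5: 5≤10, i=3, swap(3,5) ⇒ [2, 9, 6, 5, 15, 12, 3, 10]
j=6: 3≤10, i=4, swap(4,6) ⇒ [2, 9, 6, 5, 3, 12, 15, 10]
swap(5,7) ⇒ [2, 9, 6, 5, 3, 10, 15, 12]; return 5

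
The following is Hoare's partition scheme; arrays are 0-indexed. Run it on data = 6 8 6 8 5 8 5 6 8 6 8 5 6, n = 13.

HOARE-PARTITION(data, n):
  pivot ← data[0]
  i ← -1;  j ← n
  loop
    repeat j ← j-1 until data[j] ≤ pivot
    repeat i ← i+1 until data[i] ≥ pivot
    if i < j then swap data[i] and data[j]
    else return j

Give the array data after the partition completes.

pivot = data[0] = 6; i = -1, j = 13
j→12 (data[12]=6≤6), i→0 (data[0]=6≥6); i<j, swap → 6 8 6 8 5 8 5 6 8 6 8 5 6
j→11 (data[11]=5≤6), i→1 (data[1]=8≥6); i<j, swap → 6 5 6 8 5 8 5 6 8 6 8 8 6
j→9 (data[9]=6≤6), i→2 (data[2]=6≥6); i<j, swap → 6 5 6 8 5 8 5 6 8 6 8 8 6
j→7 (data[7]=6≤6), i→3 (data[3]=8≥6); i<j, swap → 6 5 6 6 5 8 5 8 8 6 8 8 6
j→6 (data[6]=5≤6), i→5 (data[5]=8≥6); i<j, swap → 6 5 6 6 5 5 8 8 8 6 8 8 6
j→5, i→6; i≥j, return j=5. data = 6 5 6 6 5 5 8 8 8 6 8 8 6

6 5 6 6 5 5 8 8 8 6 8 8 6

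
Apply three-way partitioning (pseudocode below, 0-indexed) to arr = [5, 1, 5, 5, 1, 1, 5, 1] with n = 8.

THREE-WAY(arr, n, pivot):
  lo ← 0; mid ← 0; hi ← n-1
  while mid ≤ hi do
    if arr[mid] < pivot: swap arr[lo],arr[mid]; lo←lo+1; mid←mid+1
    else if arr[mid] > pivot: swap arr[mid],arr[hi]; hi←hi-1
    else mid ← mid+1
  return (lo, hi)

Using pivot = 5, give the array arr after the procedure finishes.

lo=0 mid=0 hi=7
5=5: mid=1
1<5: swap(0,1), lo=1 mid=2 ⇒ [1, 5, 5, 5, 1, 1, 5, 1]
5=5: mid=3
5=5: mid=4
1<5: swap(1,4), lo=2 mid=5 ⇒ [1, 1, 5, 5, 5, 1, 5, 1]
1<5: swap(2,5), lo=3 mid=6 ⇒ [1, 1, 1, 5, 5, 5, 5, 1]
5=5: mid=7
1<5: swap(3,7), lo=4 mid=8 ⇒ [1, 1, 1, 1, 5, 5, 5, 5]
done. lo=4 hi=7; arr=[1, 1, 1, 1, 5, 5, 5, 5]

[1, 1, 1, 1, 5, 5, 5, 5]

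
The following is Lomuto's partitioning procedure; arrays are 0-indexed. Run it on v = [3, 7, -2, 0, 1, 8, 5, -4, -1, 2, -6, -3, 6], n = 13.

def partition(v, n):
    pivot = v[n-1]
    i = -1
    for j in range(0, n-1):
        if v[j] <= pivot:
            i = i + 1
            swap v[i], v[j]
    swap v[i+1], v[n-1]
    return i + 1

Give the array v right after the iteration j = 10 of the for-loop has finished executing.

pivot = v[12] = 6; i = -1
j=0: v[0]=3 ≤ 6 → i=0, swap v[0],v[0] (no change) → [3, 7, -2, 0, 1, 8, 5, -4, -1, 2, -6, -3, 6]
j=1: v[1]=7 > 6 → no swap
j=2: v[2]=-2 ≤ 6 → i=1, swap v[1],v[2] → [3, -2, 7, 0, 1, 8, 5, -4, -1, 2, -6, -3, 6]
j=3: v[3]=0 ≤ 6 → i=2, swap v[2],v[3] → [3, -2, 0, 7, 1, 8, 5, -4, -1, 2, -6, -3, 6]
j=4: v[4]=1 ≤ 6 → i=3, swap v[3],v[4] → [3, -2, 0, 1, 7, 8, 5, -4, -1, 2, -6, -3, 6]
j=5: v[5]=8 > 6 → no swap
j=6: v[6]=5 ≤ 6 → i=4, swap v[4],v[6] → [3, -2, 0, 1, 5, 8, 7, -4, -1, 2, -6, -3, 6]
j=7: v[7]=-4 ≤ 6 → i=5, swap v[5],v[7] → [3, -2, 0, 1, 5, -4, 7, 8, -1, 2, -6, -3, 6]
j=8: v[8]=-1 ≤ 6 → i=6, swap v[6],v[8] → [3, -2, 0, 1, 5, -4, -1, 8, 7, 2, -6, -3, 6]
j=9: v[9]=2 ≤ 6 → i=7, swap v[7],v[9] → [3, -2, 0, 1, 5, -4, -1, 2, 7, 8, -6, -3, 6]
j=10: v[10]=-6 ≤ 6 → i=8, swap v[8],v[10] → [3, -2, 0, 1, 5, -4, -1, 2, -6, 8, 7, -3, 6]
(after j=10) v = [3, -2, 0, 1, 5, -4, -1, 2, -6, 8, 7, -3, 6]

[3, -2, 0, 1, 5, -4, -1, 2, -6, 8, 7, -3, 6]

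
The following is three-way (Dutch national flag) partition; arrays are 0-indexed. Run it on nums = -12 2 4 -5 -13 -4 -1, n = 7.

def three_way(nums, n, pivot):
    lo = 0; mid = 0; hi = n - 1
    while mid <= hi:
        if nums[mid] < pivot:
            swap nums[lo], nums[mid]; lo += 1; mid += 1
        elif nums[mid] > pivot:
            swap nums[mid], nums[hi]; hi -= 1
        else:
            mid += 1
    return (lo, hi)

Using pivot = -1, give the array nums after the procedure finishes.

lo=0 mid=0 hi=6
-12<-1: swap(0,0), lo=1 mid=1 ⇒ -12 2 4 -5 -13 -4 -1
2>-1: swap(1,6), hi=5 ⇒ -12 -1 4 -5 -13 -4 2
-1=-1: mid=2
4>-1: swap(2,5), hi=4 ⇒ -12 -1 -4 -5 -13 4 2
-4<-1: swap(1,2), lo=2 mid=3 ⇒ -12 -4 -1 -5 -13 4 2
-5<-1: swap(2,3), lo=3 mid=4 ⇒ -12 -4 -5 -1 -13 4 2
-13<-1: swap(3,4), lo=4 mid=5 ⇒ -12 -4 -5 -13 -1 4 2
done. lo=4 hi=4; nums=-12 -4 -5 -13 -1 4 2

-12 -4 -5 -13 -1 4 2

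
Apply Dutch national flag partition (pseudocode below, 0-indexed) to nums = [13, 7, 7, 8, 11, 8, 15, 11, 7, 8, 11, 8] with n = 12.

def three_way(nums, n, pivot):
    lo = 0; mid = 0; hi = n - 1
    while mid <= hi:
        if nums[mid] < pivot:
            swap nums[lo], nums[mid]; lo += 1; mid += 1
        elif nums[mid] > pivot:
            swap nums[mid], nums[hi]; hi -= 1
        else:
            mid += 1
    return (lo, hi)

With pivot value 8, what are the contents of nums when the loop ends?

lo=0 mid=0 hi=11
13>8: swap(0,11), hi=10 ⇒ [8, 7, 7, 8, 11, 8, 15, 11, 7, 8, 11, 13]
8=8: mid=1
7<8: swap(0,1), lo=1 mid=2 ⇒ [7, 8, 7, 8, 11, 8, 15, 11, 7, 8, 11, 13]
7<8: swap(1,2), lo=2 mid=3 ⇒ [7, 7, 8, 8, 11, 8, 15, 11, 7, 8, 11, 13]
8=8: mid=4
11>8: swap(4,10), hi=9 ⇒ [7, 7, 8, 8, 11, 8, 15, 11, 7, 8, 11, 13]
11>8: swap(4,9), hi=8 ⇒ [7, 7, 8, 8, 8, 8, 15, 11, 7, 11, 11, 13]
8=8: mid=5
8=8: mid=6
15>8: swap(6,8), hi=7 ⇒ [7, 7, 8, 8, 8, 8, 7, 11, 15, 11, 11, 13]
7<8: swap(2,6), lo=3 mid=7 ⇒ [7, 7, 7, 8, 8, 8, 8, 11, 15, 11, 11, 13]
11>8: swap(7,7), hi=6 ⇒ [7, 7, 7, 8, 8, 8, 8, 11, 15, 11, 11, 13]
done. lo=3 hi=6; nums=[7, 7, 7, 8, 8, 8, 8, 11, 15, 11, 11, 13]

[7, 7, 7, 8, 8, 8, 8, 11, 15, 11, 11, 13]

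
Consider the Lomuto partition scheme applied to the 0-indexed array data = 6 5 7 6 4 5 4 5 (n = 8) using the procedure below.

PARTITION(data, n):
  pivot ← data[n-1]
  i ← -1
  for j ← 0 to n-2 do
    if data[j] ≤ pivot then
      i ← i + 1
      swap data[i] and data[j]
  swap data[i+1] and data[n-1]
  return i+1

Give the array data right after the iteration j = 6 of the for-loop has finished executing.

5 4 5 4 6 7 6 5

pivot=5, i=-1
j=0: 6>5, skip
j=1: 5≤5, i=0, swap(0,1) ⇒ 5 6 7 6 4 5 4 5
j=2: 7>5, skip
j=3: 6>5, skip
j=4: 4≤5, i=1, swap(1,4) ⇒ 5 4 7 6 6 5 4 5
j=5: 5≤5, i=2, swap(2,5) ⇒ 5 4 5 6 6 7 4 5
j=6: 4≤5, i=3, swap(3,6) ⇒ 5 4 5 4 6 7 6 5
(after j=6) data = 5 4 5 4 6 7 6 5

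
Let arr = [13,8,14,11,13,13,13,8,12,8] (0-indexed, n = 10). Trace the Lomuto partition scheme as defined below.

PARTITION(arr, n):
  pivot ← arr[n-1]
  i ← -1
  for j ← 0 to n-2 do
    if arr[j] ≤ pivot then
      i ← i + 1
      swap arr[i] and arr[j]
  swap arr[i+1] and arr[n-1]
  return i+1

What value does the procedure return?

2

pivot = arr[9] = 8; i = -1
j=0: arr[0]=13 > 8 → no swap
j=1: arr[1]=8 ≤ 8 → i=0, swap arr[0],arr[1] → [8,13,14,11,13,13,13,8,12,8]
j=2: arr[2]=14 > 8 → no swap
j=3: arr[3]=11 > 8 → no swap
j=4: arr[4]=13 > 8 → no swap
j=5: arr[5]=13 > 8 → no swap
j=6: arr[6]=13 > 8 → no swap
j=7: arr[7]=8 ≤ 8 → i=1, swap arr[1],arr[7] → [8,8,14,11,13,13,13,13,12,8]
j=8: arr[8]=12 > 8 → no swap
final swap arr[2],arr[9] → [8,8,8,11,13,13,13,13,12,14]; return 2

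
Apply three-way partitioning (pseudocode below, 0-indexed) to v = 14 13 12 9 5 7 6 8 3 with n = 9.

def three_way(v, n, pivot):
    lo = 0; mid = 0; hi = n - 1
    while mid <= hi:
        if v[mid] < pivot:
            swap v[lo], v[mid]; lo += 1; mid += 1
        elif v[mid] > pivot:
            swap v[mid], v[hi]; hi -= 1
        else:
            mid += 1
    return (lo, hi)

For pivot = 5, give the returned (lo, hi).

pivot = 5; lo=0, mid=0, hi=8
v[mid]=14>5: swap v[0],v[8]; hi=7 → 3 13 12 9 5 7 6 8 14
v[mid]=3<5: swap v[0],v[0]; lo=1,mid=1 → 3 13 12 9 5 7 6 8 14
v[mid]=13>5: swap v[1],v[7]; hi=6 → 3 8 12 9 5 7 6 13 14
v[mid]=8>5: swap v[1],v[6]; hi=5 → 3 6 12 9 5 7 8 13 14
v[mid]=6>5: swap v[1],v[5]; hi=4 → 3 7 12 9 5 6 8 13 14
v[mid]=7>5: swap v[1],v[4]; hi=3 → 3 5 12 9 7 6 8 13 14
v[mid]=5=5: mid=2
v[mid]=12>5: swap v[2],v[3]; hi=2 → 3 5 9 12 7 6 8 13 14
v[mid]=9>5: swap v[2],v[2]; hi=1 → 3 5 9 12 7 6 8 13 14
end: lo=1, hi=1; v = 3 5 9 12 7 6 8 13 14

(1, 1)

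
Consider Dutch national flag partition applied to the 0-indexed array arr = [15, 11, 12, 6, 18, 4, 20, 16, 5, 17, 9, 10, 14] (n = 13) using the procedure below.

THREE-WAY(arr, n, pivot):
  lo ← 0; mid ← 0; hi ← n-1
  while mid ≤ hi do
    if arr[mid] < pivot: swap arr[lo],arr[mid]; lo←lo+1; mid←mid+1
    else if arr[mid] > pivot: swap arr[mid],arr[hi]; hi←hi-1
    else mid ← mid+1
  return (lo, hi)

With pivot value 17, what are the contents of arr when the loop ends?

pivot = 17; lo=0, mid=0, hi=12
arr[mid]=15<17: swap arr[0],arr[0]; lo=1,mid=1 → [15, 11, 12, 6, 18, 4, 20, 16, 5, 17, 9, 10, 14]
arr[mid]=11<17: swap arr[1],arr[1]; lo=2,mid=2 → [15, 11, 12, 6, 18, 4, 20, 16, 5, 17, 9, 10, 14]
arr[mid]=12<17: swap arr[2],arr[2]; lo=3,mid=3 → [15, 11, 12, 6, 18, 4, 20, 16, 5, 17, 9, 10, 14]
arr[mid]=6<17: swap arr[3],arr[3]; lo=4,mid=4 → [15, 11, 12, 6, 18, 4, 20, 16, 5, 17, 9, 10, 14]
arr[mid]=18>17: swap arr[4],arr[12]; hi=11 → [15, 11, 12, 6, 14, 4, 20, 16, 5, 17, 9, 10, 18]
arr[mid]=14<17: swap arr[4],arr[4]; lo=5,mid=5 → [15, 11, 12, 6, 14, 4, 20, 16, 5, 17, 9, 10, 18]
arr[mid]=4<17: swap arr[5],arr[5]; lo=6,mid=6 → [15, 11, 12, 6, 14, 4, 20, 16, 5, 17, 9, 10, 18]
arr[mid]=20>17: swap arr[6],arr[11]; hi=10 → [15, 11, 12, 6, 14, 4, 10, 16, 5, 17, 9, 20, 18]
arr[mid]=10<17: swap arr[6],arr[6]; lo=7,mid=7 → [15, 11, 12, 6, 14, 4, 10, 16, 5, 17, 9, 20, 18]
arr[mid]=16<17: swap arr[7],arr[7]; lo=8,mid=8 → [15, 11, 12, 6, 14, 4, 10, 16, 5, 17, 9, 20, 18]
arr[mid]=5<17: swap arr[8],arr[8]; lo=9,mid=9 → [15, 11, 12, 6, 14, 4, 10, 16, 5, 17, 9, 20, 18]
arr[mid]=17=17: mid=10
arr[mid]=9<17: swap arr[9],arr[10]; lo=10,mid=11 → [15, 11, 12, 6, 14, 4, 10, 16, 5, 9, 17, 20, 18]
end: lo=10, hi=10; arr = [15, 11, 12, 6, 14, 4, 10, 16, 5, 9, 17, 20, 18]

[15, 11, 12, 6, 14, 4, 10, 16, 5, 9, 17, 20, 18]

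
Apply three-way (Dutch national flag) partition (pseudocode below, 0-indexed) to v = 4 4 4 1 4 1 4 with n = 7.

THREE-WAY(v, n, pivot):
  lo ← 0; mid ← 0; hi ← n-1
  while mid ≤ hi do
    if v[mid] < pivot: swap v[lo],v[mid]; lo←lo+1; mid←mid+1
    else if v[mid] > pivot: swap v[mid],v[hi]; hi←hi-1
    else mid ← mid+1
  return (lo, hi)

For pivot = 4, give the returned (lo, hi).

(2, 6)

lo=0 mid=0 hi=6
4=4: mid=1
4=4: mid=2
4=4: mid=3
1<4: swap(0,3), lo=1 mid=4 ⇒ 1 4 4 4 4 1 4
4=4: mid=5
1<4: swap(1,5), lo=2 mid=6 ⇒ 1 1 4 4 4 4 4
4=4: mid=7
done. lo=2 hi=6; v=1 1 4 4 4 4 4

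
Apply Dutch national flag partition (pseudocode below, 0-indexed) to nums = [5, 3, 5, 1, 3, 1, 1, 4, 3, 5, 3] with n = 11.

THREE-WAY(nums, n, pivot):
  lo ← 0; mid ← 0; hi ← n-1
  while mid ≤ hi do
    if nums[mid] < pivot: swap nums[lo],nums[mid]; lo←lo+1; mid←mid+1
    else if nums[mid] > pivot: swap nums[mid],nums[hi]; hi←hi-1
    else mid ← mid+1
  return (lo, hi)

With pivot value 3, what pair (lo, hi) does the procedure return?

(3, 6)

pivot = 3; lo=0, mid=0, hi=10
nums[mid]=5>3: swap nums[0],nums[10]; hi=9 → [3, 3, 5, 1, 3, 1, 1, 4, 3, 5, 5]
nums[mid]=3=3: mid=1
nums[mid]=3=3: mid=2
nums[mid]=5>3: swap nums[2],nums[9]; hi=8 → [3, 3, 5, 1, 3, 1, 1, 4, 3, 5, 5]
nums[mid]=5>3: swap nums[2],nums[8]; hi=7 → [3, 3, 3, 1, 3, 1, 1, 4, 5, 5, 5]
nums[mid]=3=3: mid=3
nums[mid]=1<3: swap nums[0],nums[3]; lo=1,mid=4 → [1, 3, 3, 3, 3, 1, 1, 4, 5, 5, 5]
nums[mid]=3=3: mid=5
nums[mid]=1<3: swap nums[1],nums[5]; lo=2,mid=6 → [1, 1, 3, 3, 3, 3, 1, 4, 5, 5, 5]
nums[mid]=1<3: swap nums[2],nums[6]; lo=3,mid=7 → [1, 1, 1, 3, 3, 3, 3, 4, 5, 5, 5]
nums[mid]=4>3: swap nums[7],nums[7]; hi=6 → [1, 1, 1, 3, 3, 3, 3, 4, 5, 5, 5]
end: lo=3, hi=6; nums = [1, 1, 1, 3, 3, 3, 3, 4, 5, 5, 5]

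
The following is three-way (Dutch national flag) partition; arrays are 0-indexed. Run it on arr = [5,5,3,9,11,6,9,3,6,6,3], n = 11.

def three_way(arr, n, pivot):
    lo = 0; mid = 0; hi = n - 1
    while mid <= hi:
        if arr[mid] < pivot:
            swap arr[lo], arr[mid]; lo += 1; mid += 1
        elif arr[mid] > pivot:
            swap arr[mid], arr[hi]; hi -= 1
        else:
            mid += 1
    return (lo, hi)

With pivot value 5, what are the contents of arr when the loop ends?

[3,3,3,5,5,9,6,6,6,11,9]

pivot = 5; lo=0, mid=0, hi=10
arr[mid]=5=5: mid=1
arr[mid]=5=5: mid=2
arr[mid]=3<5: swap arr[0],arr[2]; lo=1,mid=3 → [3,5,5,9,11,6,9,3,6,6,3]
arr[mid]=9>5: swap arr[3],arr[10]; hi=9 → [3,5,5,3,11,6,9,3,6,6,9]
arr[mid]=3<5: swap arr[1],arr[3]; lo=2,mid=4 → [3,3,5,5,11,6,9,3,6,6,9]
arr[mid]=11>5: swap arr[4],arr[9]; hi=8 → [3,3,5,5,6,6,9,3,6,11,9]
arr[mid]=6>5: swap arr[4],arr[8]; hi=7 → [3,3,5,5,6,6,9,3,6,11,9]
arr[mid]=6>5: swap arr[4],arr[7]; hi=6 → [3,3,5,5,3,6,9,6,6,11,9]
arr[mid]=3<5: swap arr[2],arr[4]; lo=3,mid=5 → [3,3,3,5,5,6,9,6,6,11,9]
arr[mid]=6>5: swap arr[5],arr[6]; hi=5 → [3,3,3,5,5,9,6,6,6,11,9]
arr[mid]=9>5: swap arr[5],arr[5]; hi=4 → [3,3,3,5,5,9,6,6,6,11,9]
end: lo=3, hi=4; arr = [3,3,3,5,5,9,6,6,6,11,9]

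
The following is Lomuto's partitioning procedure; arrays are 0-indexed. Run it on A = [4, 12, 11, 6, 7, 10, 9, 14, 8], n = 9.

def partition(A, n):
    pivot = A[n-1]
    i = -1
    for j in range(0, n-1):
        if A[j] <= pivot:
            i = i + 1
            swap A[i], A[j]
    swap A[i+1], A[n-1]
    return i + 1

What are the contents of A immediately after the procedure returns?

[4, 6, 7, 8, 11, 10, 9, 14, 12]

pivot = A[8] = 8; i = -1
j=0: A[0]=4 ≤ 8 → i=0, swap A[0],A[0] (no change) → [4, 12, 11, 6, 7, 10, 9, 14, 8]
j=1: A[1]=12 > 8 → no swap
j=2: A[2]=11 > 8 → no swap
j=3: A[3]=6 ≤ 8 → i=1, swap A[1],A[3] → [4, 6, 11, 12, 7, 10, 9, 14, 8]
j=4: A[4]=7 ≤ 8 → i=2, swap A[2],A[4] → [4, 6, 7, 12, 11, 10, 9, 14, 8]
j=5: A[5]=10 > 8 → no swap
j=6: A[6]=9 > 8 → no swap
j=7: A[7]=14 > 8 → no swap
final swap A[3],A[8] → [4, 6, 7, 8, 11, 10, 9, 14, 12]; return 3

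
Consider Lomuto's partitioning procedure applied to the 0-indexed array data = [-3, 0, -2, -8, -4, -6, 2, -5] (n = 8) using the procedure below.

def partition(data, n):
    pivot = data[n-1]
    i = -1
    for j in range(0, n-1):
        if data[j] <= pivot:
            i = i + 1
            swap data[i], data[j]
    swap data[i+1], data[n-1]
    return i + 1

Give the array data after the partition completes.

[-8, -6, -5, -3, -4, 0, 2, -2]

pivot=-5, i=-1
j=0: -3>-5, skip
j=1: 0>-5, skip
j=2: -2>-5, skip
j=3: -8≤-5, i=0, swap(0,3) ⇒ [-8, 0, -2, -3, -4, -6, 2, -5]
j=4: -4>-5, skip
j=5: -6≤-5, i=1, swap(1,5) ⇒ [-8, -6, -2, -3, -4, 0, 2, -5]
j=6: 2>-5, skip
swap(2,7) ⇒ [-8, -6, -5, -3, -4, 0, 2, -2]; return 2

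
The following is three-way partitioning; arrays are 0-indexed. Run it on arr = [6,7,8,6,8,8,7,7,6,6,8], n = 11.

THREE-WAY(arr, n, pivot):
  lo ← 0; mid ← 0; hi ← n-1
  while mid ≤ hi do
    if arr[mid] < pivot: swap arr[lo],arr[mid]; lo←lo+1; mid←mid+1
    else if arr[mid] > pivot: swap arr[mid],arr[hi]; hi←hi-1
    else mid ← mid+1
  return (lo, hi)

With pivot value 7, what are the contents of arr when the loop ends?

[6,6,6,6,7,7,7,8,8,8,8]

pivot = 7; lo=0, mid=0, hi=10
arr[mid]=6<7: swap arr[0],arr[0]; lo=1,mid=1 → [6,7,8,6,8,8,7,7,6,6,8]
arr[mid]=7=7: mid=2
arr[mid]=8>7: swap arr[2],arr[10]; hi=9 → [6,7,8,6,8,8,7,7,6,6,8]
arr[mid]=8>7: swap arr[2],arr[9]; hi=8 → [6,7,6,6,8,8,7,7,6,8,8]
arr[mid]=6<7: swap arr[1],arr[2]; lo=2,mid=3 → [6,6,7,6,8,8,7,7,6,8,8]
arr[mid]=6<7: swap arr[2],arr[3]; lo=3,mid=4 → [6,6,6,7,8,8,7,7,6,8,8]
arr[mid]=8>7: swap arr[4],arr[8]; hi=7 → [6,6,6,7,6,8,7,7,8,8,8]
arr[mid]=6<7: swap arr[3],arr[4]; lo=4,mid=5 → [6,6,6,6,7,8,7,7,8,8,8]
arr[mid]=8>7: swap arr[5],arr[7]; hi=6 → [6,6,6,6,7,7,7,8,8,8,8]
arr[mid]=7=7: mid=6
arr[mid]=7=7: mid=7
end: lo=4, hi=6; arr = [6,6,6,6,7,7,7,8,8,8,8]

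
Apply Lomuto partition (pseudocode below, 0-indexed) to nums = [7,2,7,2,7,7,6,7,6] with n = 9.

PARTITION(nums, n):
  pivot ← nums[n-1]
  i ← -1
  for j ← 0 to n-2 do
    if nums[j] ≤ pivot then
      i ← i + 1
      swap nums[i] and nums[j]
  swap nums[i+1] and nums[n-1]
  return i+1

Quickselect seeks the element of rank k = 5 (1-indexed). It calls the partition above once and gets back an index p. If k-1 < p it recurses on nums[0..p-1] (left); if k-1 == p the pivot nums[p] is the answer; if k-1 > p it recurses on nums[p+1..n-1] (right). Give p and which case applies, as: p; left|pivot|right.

pivot = nums[8] = 6; i = -1
j=0: nums[0]=7 > 6 → no swap
j=1: nums[1]=2 ≤ 6 → i=0, swap nums[0],nums[1] → [2,7,7,2,7,7,6,7,6]
j=2: nums[2]=7 > 6 → no swap
j=3: nums[3]=2 ≤ 6 → i=1, swap nums[1],nums[3] → [2,2,7,7,7,7,6,7,6]
j=4: nums[4]=7 > 6 → no swap
j=5: nums[5]=7 > 6 → no swap
j=6: nums[6]=6 ≤ 6 → i=2, swap nums[2],nums[6] → [2,2,6,7,7,7,7,7,6]
j=7: nums[7]=7 > 6 → no swap
final swap nums[3],nums[8] → [2,2,6,6,7,7,7,7,7]; return 3
p = 3; k-1 = 4 > 3 ⇒ right

3; right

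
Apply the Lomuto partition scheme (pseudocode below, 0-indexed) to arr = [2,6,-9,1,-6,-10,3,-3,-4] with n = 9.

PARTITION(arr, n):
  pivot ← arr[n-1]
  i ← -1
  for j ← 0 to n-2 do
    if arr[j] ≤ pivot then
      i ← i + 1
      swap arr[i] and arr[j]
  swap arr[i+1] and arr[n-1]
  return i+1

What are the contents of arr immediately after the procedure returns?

[-9,-6,-10,-4,6,2,3,-3,1]

pivot = arr[8] = -4; i = -1
j=0: arr[0]=2 > -4 → no swap
j=1: arr[1]=6 > -4 → no swap
j=2: arr[2]=-9 ≤ -4 → i=0, swap arr[0],arr[2] → [-9,6,2,1,-6,-10,3,-3,-4]
j=3: arr[3]=1 > -4 → no swap
j=4: arr[4]=-6 ≤ -4 → i=1, swap arr[1],arr[4] → [-9,-6,2,1,6,-10,3,-3,-4]
j=5: arr[5]=-10 ≤ -4 → i=2, swap arr[2],arr[5] → [-9,-6,-10,1,6,2,3,-3,-4]
j=6: arr[6]=3 > -4 → no swap
j=7: arr[7]=-3 > -4 → no swap
final swap arr[3],arr[8] → [-9,-6,-10,-4,6,2,3,-3,1]; return 3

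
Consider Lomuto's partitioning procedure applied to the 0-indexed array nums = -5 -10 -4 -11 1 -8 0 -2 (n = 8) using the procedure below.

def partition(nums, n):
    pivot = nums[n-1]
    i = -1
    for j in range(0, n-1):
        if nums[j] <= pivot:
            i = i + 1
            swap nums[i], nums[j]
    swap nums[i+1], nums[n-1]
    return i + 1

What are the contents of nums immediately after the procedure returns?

pivot = nums[7] = -2; i = -1
j=0: nums[0]=-5 ≤ -2 → i=0, swap nums[0],nums[0] (no change) → -5 -10 -4 -11 1 -8 0 -2
j=1: nums[1]=-10 ≤ -2 → i=1, swap nums[1],nums[1] (no change) → -5 -10 -4 -11 1 -8 0 -2
j=2: nums[2]=-4 ≤ -2 → i=2, swap nums[2],nums[2] (no change) → -5 -10 -4 -11 1 -8 0 -2
j=3: nums[3]=-11 ≤ -2 → i=3, swap nums[3],nums[3] (no change) → -5 -10 -4 -11 1 -8 0 -2
j=4: nums[4]=1 > -2 → no swap
j=5: nums[5]=-8 ≤ -2 → i=4, swap nums[4],nums[5] → -5 -10 -4 -11 -8 1 0 -2
j=6: nums[6]=0 > -2 → no swap
final swap nums[5],nums[7] → -5 -10 -4 -11 -8 -2 0 1; return 5

-5 -10 -4 -11 -8 -2 0 1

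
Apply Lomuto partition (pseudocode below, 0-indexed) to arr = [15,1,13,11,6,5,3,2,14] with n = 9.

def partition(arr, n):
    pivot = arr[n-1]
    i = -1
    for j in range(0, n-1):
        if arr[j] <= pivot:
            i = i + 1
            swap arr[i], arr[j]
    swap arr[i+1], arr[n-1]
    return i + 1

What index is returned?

7

pivot=14, i=-1
j=0: 15>14, skip
j=1: 1≤14, i=0, swap(0,1) ⇒ [1,15,13,11,6,5,3,2,14]
j=2: 13≤14, i=1, swap(1,2) ⇒ [1,13,15,11,6,5,3,2,14]
j=3: 11≤14, i=2, swap(2,3) ⇒ [1,13,11,15,6,5,3,2,14]
j=4: 6≤14, i=3, swap(3,4) ⇒ [1,13,11,6,15,5,3,2,14]
j=5: 5≤14, i=4, swap(4,5) ⇒ [1,13,11,6,5,15,3,2,14]
j=6: 3≤14, i=5, swap(5,6) ⇒ [1,13,11,6,5,3,15,2,14]
j=7: 2≤14, i=6, swap(6,7) ⇒ [1,13,11,6,5,3,2,15,14]
swap(7,8) ⇒ [1,13,11,6,5,3,2,14,15]; return 7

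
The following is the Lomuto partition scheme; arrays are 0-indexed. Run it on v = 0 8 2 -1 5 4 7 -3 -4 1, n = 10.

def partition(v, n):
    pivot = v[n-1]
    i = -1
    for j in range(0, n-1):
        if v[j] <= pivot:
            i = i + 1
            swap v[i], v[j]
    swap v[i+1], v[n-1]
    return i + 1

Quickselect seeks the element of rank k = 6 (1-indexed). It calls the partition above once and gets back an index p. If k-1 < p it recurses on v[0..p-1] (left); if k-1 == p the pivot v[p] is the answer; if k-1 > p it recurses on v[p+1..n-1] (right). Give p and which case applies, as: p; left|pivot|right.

4; right

pivot = v[9] = 1; i = -1
j=0: v[0]=0 ≤ 1 → i=0, swap v[0],v[0] (no change) → 0 8 2 -1 5 4 7 -3 -4 1
j=1: v[1]=8 > 1 → no swap
j=2: v[2]=2 > 1 → no swap
j=3: v[3]=-1 ≤ 1 → i=1, swap v[1],v[3] → 0 -1 2 8 5 4 7 -3 -4 1
j=4: v[4]=5 > 1 → no swap
j=5: v[5]=4 > 1 → no swap
j=6: v[6]=7 > 1 → no swap
j=7: v[7]=-3 ≤ 1 → i=2, swap v[2],v[7] → 0 -1 -3 8 5 4 7 2 -4 1
j=8: v[8]=-4 ≤ 1 → i=3, swap v[3],v[8] → 0 -1 -3 -4 5 4 7 2 8 1
final swap v[4],v[9] → 0 -1 -3 -4 1 4 7 2 8 5; return 4
p = 4; k-1 = 5 > 4 ⇒ right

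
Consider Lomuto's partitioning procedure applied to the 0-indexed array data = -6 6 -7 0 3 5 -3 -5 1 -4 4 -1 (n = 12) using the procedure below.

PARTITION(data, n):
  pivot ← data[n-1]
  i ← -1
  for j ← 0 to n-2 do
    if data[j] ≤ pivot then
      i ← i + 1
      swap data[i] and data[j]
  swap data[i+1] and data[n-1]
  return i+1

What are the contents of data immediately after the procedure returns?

pivot=-1, i=-1
j=0: -6≤-1, i=0, swap(0,0) ⇒ -6 6 -7 0 3 5 -3 -5 1 -4 4 -1
j=1: 6>-1, skip
j=2: -7≤-1, i=1, swap(1,2) ⇒ -6 -7 6 0 3 5 -3 -5 1 -4 4 -1
j=3: 0>-1, skip
j=4: 3>-1, skip
j=5: 5>-1, skip
j=6: -3≤-1, i=2, swap(2,6) ⇒ -6 -7 -3 0 3 5 6 -5 1 -4 4 -1
j=7: -5≤-1, i=3, swap(3,7) ⇒ -6 -7 -3 -5 3 5 6 0 1 -4 4 -1
j=8: 1>-1, skip
j=9: -4≤-1, i=4, swap(4,9) ⇒ -6 -7 -3 -5 -4 5 6 0 1 3 4 -1
j=10: 4>-1, skip
swap(5,11) ⇒ -6 -7 -3 -5 -4 -1 6 0 1 3 4 5; return 5

-6 -7 -3 -5 -4 -1 6 0 1 3 4 5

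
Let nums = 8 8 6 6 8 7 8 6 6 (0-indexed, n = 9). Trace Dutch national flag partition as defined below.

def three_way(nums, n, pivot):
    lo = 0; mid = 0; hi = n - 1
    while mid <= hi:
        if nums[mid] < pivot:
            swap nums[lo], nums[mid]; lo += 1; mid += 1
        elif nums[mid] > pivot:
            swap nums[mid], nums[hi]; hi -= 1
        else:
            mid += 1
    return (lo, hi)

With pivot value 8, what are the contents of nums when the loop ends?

pivot = 8; lo=0, mid=0, hi=8
nums[mid]=8=8: mid=1
nums[mid]=8=8: mid=2
nums[mid]=6<8: swap nums[0],nums[2]; lo=1,mid=3 → 6 8 8 6 8 7 8 6 6
nums[mid]=6<8: swap nums[1],nums[3]; lo=2,mid=4 → 6 6 8 8 8 7 8 6 6
nums[mid]=8=8: mid=5
nums[mid]=7<8: swap nums[2],nums[5]; lo=3,mid=6 → 6 6 7 8 8 8 8 6 6
nums[mid]=8=8: mid=7
nums[mid]=6<8: swap nums[3],nums[7]; lo=4,mid=8 → 6 6 7 6 8 8 8 8 6
nums[mid]=6<8: swap nums[4],nums[8]; lo=5,mid=9 → 6 6 7 6 6 8 8 8 8
end: lo=5, hi=8; nums = 6 6 7 6 6 8 8 8 8

6 6 7 6 6 8 8 8 8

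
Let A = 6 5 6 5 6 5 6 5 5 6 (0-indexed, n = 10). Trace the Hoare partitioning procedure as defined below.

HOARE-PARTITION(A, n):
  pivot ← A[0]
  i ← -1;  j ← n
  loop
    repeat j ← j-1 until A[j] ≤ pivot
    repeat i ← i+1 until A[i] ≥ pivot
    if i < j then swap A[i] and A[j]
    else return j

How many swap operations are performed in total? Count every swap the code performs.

3

pivot = A[0] = 6; i = -1, j = 10
j→9 (A[9]=6≤6), i→0 (A[0]=6≥6); i<j, swap → 6 5 6 5 6 5 6 5 5 6
j→8 (A[8]=5≤6), i→2 (A[2]=6≥6); i<j, swap → 6 5 5 5 6 5 6 5 6 6
j→7 (A[7]=5≤6), i→4 (A[4]=6≥6); i<j, swap → 6 5 5 5 5 5 6 6 6 6
j→6, i→6; i≥j, return j=6. A = 6 5 5 5 5 5 6 6 6 6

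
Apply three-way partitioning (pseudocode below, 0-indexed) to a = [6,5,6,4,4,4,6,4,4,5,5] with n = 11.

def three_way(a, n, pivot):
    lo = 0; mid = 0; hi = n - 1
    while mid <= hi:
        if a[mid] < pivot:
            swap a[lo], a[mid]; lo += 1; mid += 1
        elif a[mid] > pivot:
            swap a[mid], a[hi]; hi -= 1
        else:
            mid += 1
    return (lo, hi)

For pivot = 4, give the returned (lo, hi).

(0, 4)

lo=0 mid=0 hi=10
6>4: swap(0,10), hi=9 ⇒ [5,5,6,4,4,4,6,4,4,5,6]
5>4: swap(0,9), hi=8 ⇒ [5,5,6,4,4,4,6,4,4,5,6]
5>4: swap(0,8), hi=7 ⇒ [4,5,6,4,4,4,6,4,5,5,6]
4=4: mid=1
5>4: swap(1,7), hi=6 ⇒ [4,4,6,4,4,4,6,5,5,5,6]
4=4: mid=2
6>4: swap(2,6), hi=5 ⇒ [4,4,6,4,4,4,6,5,5,5,6]
6>4: swap(2,5), hi=4 ⇒ [4,4,4,4,4,6,6,5,5,5,6]
4=4: mid=3
4=4: mid=4
4=4: mid=5
done. lo=0 hi=4; a=[4,4,4,4,4,6,6,5,5,5,6]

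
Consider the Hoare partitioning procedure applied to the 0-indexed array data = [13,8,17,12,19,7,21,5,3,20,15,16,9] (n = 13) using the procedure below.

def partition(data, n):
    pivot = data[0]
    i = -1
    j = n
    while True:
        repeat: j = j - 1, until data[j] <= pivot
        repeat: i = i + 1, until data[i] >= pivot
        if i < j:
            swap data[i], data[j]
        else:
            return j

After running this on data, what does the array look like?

[9,8,3,12,5,7,21,19,17,20,15,16,13]

pivot=13
j stops at 12 (9), i stops at 0 (13); swap ⇒ [9,8,17,12,19,7,21,5,3,20,15,16,13]
j stops at 8 (3), i stops at 2 (17); swap ⇒ [9,8,3,12,19,7,21,5,17,20,15,16,13]
j stops at 7 (5), i stops at 4 (19); swap ⇒ [9,8,3,12,5,7,21,19,17,20,15,16,13]
j stops at 5, i stops at 6; i≥j ⇒ return 5. data=[9,8,3,12,5,7,21,19,17,20,15,16,13]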